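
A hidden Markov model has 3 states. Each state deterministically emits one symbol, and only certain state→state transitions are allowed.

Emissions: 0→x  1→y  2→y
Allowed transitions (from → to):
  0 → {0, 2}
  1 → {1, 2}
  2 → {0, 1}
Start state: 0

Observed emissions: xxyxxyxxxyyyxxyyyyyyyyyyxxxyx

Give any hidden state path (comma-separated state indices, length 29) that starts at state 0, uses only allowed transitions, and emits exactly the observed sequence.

0,0,2,0,0,2,0,0,0,2,1,2,0,0,2,1,1,1,1,1,1,1,1,2,0,0,0,2,0

  [0] x  {0}  => 0  start
  [1] x  {0}  => 0  0->0 ok
  [2] y  {1,2}  => 2  0->2 ok
  [3] x  {0}  => 0  2->0 ok
  [4] x  {0}  => 0  0->0 ok
  [5] y  {1,2}  => 2  0->2 ok
  [6] x  {0}  => 0  2->0 ok
  [7] x  {0}  => 0  0->0 ok
  [8] x  {0}  => 0  0->0 ok
  [9] y  {1,2}  => 2  0->2 ok
  [10] y  {1,2}  => 1  2->1 ok
  [11] y  {1,2}  => 2  1->2 ok
  [12] x  {0}  => 0  2->0 ok
  [13] x  {0}  => 0  0->0 ok
  [14] y  {1,2}  => 2  0->2 ok
  [15] y  {1,2}  => 1  2->1 ok
  [16] y  {1,2}  => 1  1->1 ok
  [17] y  {1,2}  => 1  1->1 ok
  [18] y  {1,2}  => 1  1->1 ok
  [19] y  {1,2}  => 1  1->1 ok
  [20] y  {1,2}  => 1  1->1 ok
  [21] y  {1,2}  => 1  1->1 ok
  [22] y  {1,2}  => 1  1->1 ok
  [23] y  {1,2}  => 2  1->2 ok
  [24] x  {0}  => 0  2->0 ok
  [25] x  {0}  => 0  0->0 ok
  [26] x  {0}  => 0  0->0 ok
  [27] y  {1,2}  => 2  0->2 ok
  [28] x  {0}  => 0  2->0 ok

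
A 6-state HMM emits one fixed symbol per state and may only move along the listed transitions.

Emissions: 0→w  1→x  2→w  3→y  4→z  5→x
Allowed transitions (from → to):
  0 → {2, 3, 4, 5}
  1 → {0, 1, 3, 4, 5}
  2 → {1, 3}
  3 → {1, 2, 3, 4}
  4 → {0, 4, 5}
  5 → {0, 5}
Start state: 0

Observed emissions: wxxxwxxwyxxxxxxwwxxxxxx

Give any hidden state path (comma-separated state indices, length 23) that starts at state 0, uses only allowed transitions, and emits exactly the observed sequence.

  0: obs=w cand={0,2} pick 0 [start]
  1: obs=x cand={1,5} pick 5 [0->5 ok]
  2: obs=x cand={1,5} pick 5 [5->5 ok]
  3: obs=x cand={1,5} pick 5 [5->5 ok]
  4: obs=w cand={0,2} pick 0 [5->0 ok]
  5: obs=x cand={1,5} pick 5 [0->5 ok]
  6: obs=x cand={1,5} pick 5 [5->5 ok]
  7: obs=w cand={0,2} pick 0 [5->0 ok]
  8: obs=y cand={3} pick 3 [0->3 ok]
  9: obs=x cand={1,5} pick 1 [3->1 ok]
  10: obs=x cand={1,5} pick 1 [1->1 ok]
  11: obs=x cand={1,5} pick 1 [1->1 ok]
  12: obs=x cand={1,5} pick 1 [1->1 ok]
  13: obs=x cand={1,5} pick 5 [1->5 ok]
  14: obs=x cand={1,5} pick 5 [5->5 ok]
  15: obs=w cand={0,2} pick 0 [5->0 ok]
  16: obs=w cand={0,2} pick 2 [0->2 ok]
  17: obs=x cand={1,5} pick 1 [2->1 ok]
  18: obs=x cand={1,5} pick 1 [1->1 ok]
  19: obs=x cand={1,5} pick 1 [1->1 ok]
  20: obs=x cand={1,5} pick 5 [1->5 ok]
  21: obs=x cand={1,5} pick 5 [5->5 ok]
  22: obs=x cand={1,5} pick 5 [5->5 ok]

0,5,5,5,0,5,5,0,3,1,1,1,1,5,5,0,2,1,1,1,5,5,5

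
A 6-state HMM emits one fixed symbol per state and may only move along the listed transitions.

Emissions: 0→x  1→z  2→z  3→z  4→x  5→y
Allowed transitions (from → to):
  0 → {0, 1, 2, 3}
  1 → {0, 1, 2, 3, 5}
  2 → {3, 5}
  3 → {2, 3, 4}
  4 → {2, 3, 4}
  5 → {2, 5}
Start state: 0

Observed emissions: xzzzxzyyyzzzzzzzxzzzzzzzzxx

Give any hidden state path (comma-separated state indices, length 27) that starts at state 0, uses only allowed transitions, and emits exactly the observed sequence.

  0: obs=x cand={0,4} pick 0 [start]
  1: obs=z cand={1,2,3} pick 1 [0->1 ok]
  2: obs=z cand={1,2,3} pick 3 [1->3 ok]
  3: obs=z cand={1,2,3} pick 3 [3->3 ok]
  4: obs=x cand={0,4} pick 4 [3->4 ok]
  5: obs=z cand={1,2,3} pick 2 [4->2 ok]
  6: obs=y cand={5} pick 5 [2->5 ok]
  7: obs=y cand={5} pick 5 [5->5 ok]
  8: obs=y cand={5} pick 5 [5->5 ok]
  9: obs=z cand={1,2,3} pick 2 [5->2 ok]
  10: obs=z cand={1,2,3} pick 3 [2->3 ok]
  11: obs=z cand={1,2,3} pick 3 [3->3 ok]
  12: obs=z cand={1,2,3} pick 3 [3->3 ok]
  13: obs=z cand={1,2,3} pick 3 [3->3 ok]
  14: obs=z cand={1,2,3} pick 2 [3->2 ok]
  15: obs=z cand={1,2,3} pick 3 [2->3 ok]
  16: obs=x cand={0,4} pick 4 [3->4 ok]
  17: obs=z cand={1,2,3} pick 2 [4->2 ok]
  18: obs=z cand={1,2,3} pick 3 [2->3 ok]
  19: obs=z cand={1,2,3} pick 3 [3->3 ok]
  20: obs=z cand={1,2,3} pick 2 [3->2 ok]
  21: obs=z cand={1,2,3} pick 3 [2->3 ok]
  22: obs=z cand={1,2,3} pick 3 [3->3 ok]
  23: obs=z cand={1,2,3} pick 2 [3->2 ok]
  24: obs=z cand={1,2,3} pick 3 [2->3 ok]
  25: obs=x cand={0,4} pick 4 [3->4 ok]
  26: obs=x cand={0,4} pick 4 [4->4 ok]

0,1,3,3,4,2,5,5,5,2,3,3,3,3,2,3,4,2,3,3,2,3,3,2,3,4,4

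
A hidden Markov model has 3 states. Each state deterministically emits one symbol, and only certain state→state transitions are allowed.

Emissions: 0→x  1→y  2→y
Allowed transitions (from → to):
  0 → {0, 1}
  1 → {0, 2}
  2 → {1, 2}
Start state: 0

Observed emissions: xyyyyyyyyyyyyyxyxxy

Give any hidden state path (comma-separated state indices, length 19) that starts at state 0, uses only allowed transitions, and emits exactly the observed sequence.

  t0 'x' -> {0}, take 0 (start)
  t1 'y' -> {1,2}, take 1 (0->1 ok)
  t2 'y' -> {1,2}, take 2 (1->2 ok)
  t3 'y' -> {1,2}, take 2 (2->2 ok)
  t4 'y' -> {1,2}, take 2 (2->2 ok)
  t5 'y' -> {1,2}, take 1 (2->1 ok)
  t6 'y' -> {1,2}, take 2 (1->2 ok)
  t7 'y' -> {1,2}, take 1 (2->1 ok)
  t8 'y' -> {1,2}, take 2 (1->2 ok)
  t9 'y' -> {1,2}, take 1 (2->1 ok)
  t10 'y' -> {1,2}, take 2 (1->2 ok)
  t11 'y' -> {1,2}, take 2 (2->2 ok)
  t12 'y' -> {1,2}, take 2 (2->2 ok)
  t13 'y' -> {1,2}, take 1 (2->1 ok)
  t14 'x' -> {0}, take 0 (1->0 ok)
  t15 'y' -> {1,2}, take 1 (0->1 ok)
  t16 'x' -> {0}, take 0 (1->0 ok)
  t17 'x' -> {0}, take 0 (0->0 ok)
  t18 'y' -> {1,2}, take 1 (0->1 ok)

0,1,2,2,2,1,2,1,2,1,2,2,2,1,0,1,0,0,1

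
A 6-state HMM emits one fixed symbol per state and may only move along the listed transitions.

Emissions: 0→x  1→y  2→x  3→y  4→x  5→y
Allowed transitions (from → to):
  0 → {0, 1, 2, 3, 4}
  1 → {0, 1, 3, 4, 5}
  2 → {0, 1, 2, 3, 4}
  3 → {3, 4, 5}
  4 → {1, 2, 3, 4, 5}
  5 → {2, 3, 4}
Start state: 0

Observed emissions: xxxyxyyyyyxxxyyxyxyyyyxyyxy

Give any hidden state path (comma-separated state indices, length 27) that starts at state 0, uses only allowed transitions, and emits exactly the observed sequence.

0,4,4,1,4,5,3,5,3,3,4,2,2,3,5,4,5,4,1,3,3,5,4,1,5,4,1

  [0] x  {0,2,4}  => 0  start
  [1] x  {0,2,4}  => 4  0->4 ok
  [2] x  {0,2,4}  => 4  4->4 ok
  [3] y  {1,3,5}  => 1  4->1 ok
  [4] x  {0,2,4}  => 4  1->4 ok
  [5] y  {1,3,5}  => 5  4->5 ok
  [6] y  {1,3,5}  => 3  5->3 ok
  [7] y  {1,3,5}  => 5  3->5 ok
  [8] y  {1,3,5}  => 3  5->3 ok
  [9] y  {1,3,5}  => 3  3->3 ok
  [10] x  {0,2,4}  => 4  3->4 ok
  [11] x  {0,2,4}  => 2  4->2 ok
  [12] x  {0,2,4}  => 2  2->2 ok
  [13] y  {1,3,5}  => 3  2->3 ok
  [14] y  {1,3,5}  => 5  3->5 ok
  [15] x  {0,2,4}  => 4  5->4 ok
  [16] y  {1,3,5}  => 5  4->5 ok
  [17] x  {0,2,4}  => 4  5->4 ok
  [18] y  {1,3,5}  => 1  4->1 ok
  [19] y  {1,3,5}  => 3  1->3 ok
  [20] y  {1,3,5}  => 3  3->3 ok
  [21] y  {1,3,5}  => 5  3->5 ok
  [22] x  {0,2,4}  => 4  5->4 ok
  [23] y  {1,3,5}  => 1  4->1 ok
  [24] y  {1,3,5}  => 5  1->5 ok
  [25] x  {0,2,4}  => 4  5->4 ok
  [26] y  {1,3,5}  => 1  4->1 ok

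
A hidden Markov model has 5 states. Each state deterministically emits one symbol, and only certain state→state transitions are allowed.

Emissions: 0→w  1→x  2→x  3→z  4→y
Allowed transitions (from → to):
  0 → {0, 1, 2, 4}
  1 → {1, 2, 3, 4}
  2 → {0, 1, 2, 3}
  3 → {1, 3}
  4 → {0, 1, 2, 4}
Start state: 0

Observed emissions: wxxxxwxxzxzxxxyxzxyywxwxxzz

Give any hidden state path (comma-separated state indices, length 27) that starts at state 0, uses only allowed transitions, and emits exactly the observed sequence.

  0: obs=w cand={0} pick 0 [start]
  1: obs=x cand={1,2} pick 1 [0->1 ok]
  2: obs=x cand={1,2} pick 1 [1->1 ok]
  3: obs=x cand={1,2} pick 2 [1->2 ok]
  4: obs=x cand={1,2} pick 2 [2->2 ok]
  5: obs=w cand={0} pick 0 [2->0 ok]
  6: obs=x cand={1,2} pick 1 [0->1 ok]
  7: obs=x cand={1,2} pick 2 [1->2 ok]
  8: obs=z cand={3} pick 3 [2->3 ok]
  9: obs=x cand={1,2} pick 1 [3->1 ok]
  10: obs=z cand={3} pick 3 [1->3 ok]
  11: obs=x cand={1,2} pick 1 [3->1 ok]
  12: obs=x cand={1,2} pick 1 [1->1 ok]
  13: obs=x cand={1,2} pick 1 [1->1 ok]
  14: obs=y cand={4} pick 4 [1->4 ok]
  15: obs=x cand={1,2} pick 1 [4->1 ok]
  16: obs=z cand={3} pick 3 [1->3 ok]
  17: obs=x cand={1,2} pick 1 [3->1 ok]
  18: obs=y cand={4} pick 4 [1->4 ok]
  19: obs=y cand={4} pick 4 [4->4 ok]
  20: obs=w cand={0} pick 0 [4->0 ok]
  21: obs=x cand={1,2} pick 2 [0->2 ok]
  22: obs=w cand={0} pick 0 [2->0 ok]
  23: obs=x cand={1,2} pick 2 [0->2 ok]
  24: obs=x cand={1,2} pick 1 [2->1 ok]
  25: obs=z cand={3} pick 3 [1->3 ok]
  26: obs=z cand={3} pick 3 [3->3 ok]

0,1,1,2,2,0,1,2,3,1,3,1,1,1,4,1,3,1,4,4,0,2,0,2,1,3,3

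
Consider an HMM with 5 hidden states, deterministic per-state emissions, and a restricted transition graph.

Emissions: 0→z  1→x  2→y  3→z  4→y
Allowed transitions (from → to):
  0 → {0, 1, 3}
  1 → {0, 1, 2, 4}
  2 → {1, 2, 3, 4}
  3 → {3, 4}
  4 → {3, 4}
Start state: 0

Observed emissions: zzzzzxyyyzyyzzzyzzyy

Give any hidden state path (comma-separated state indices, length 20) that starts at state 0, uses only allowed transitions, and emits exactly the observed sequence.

  [0] z  {0,3}  => 0  start
  [1] z  {0,3}  => 0  0->0 ok
  [2] z  {0,3}  => 0  0->0 ok
  [3] z  {0,3}  => 0  0->0 ok
  [4] z  {0,3}  => 0  0->0 ok
  [5] x  {1}  => 1  0->1 ok
  [6] y  {2,4}  => 2  1->2 ok
  [7] y  {2,4}  => 2  2->2 ok
  [8] y  {2,4}  => 4  2->4 ok
  [9] z  {0,3}  => 3  4->3 ok
  [10] y  {2,4}  => 4  3->4 ok
  [11] y  {2,4}  => 4  4->4 ok
  [12] z  {0,3}  => 3  4->3 ok
  [13] z  {0,3}  => 3  3->3 ok
  [14] z  {0,3}  => 3  3->3 ok
  [15] y  {2,4}  => 4  3->4 ok
  [16] z  {0,3}  => 3  4->3 ok
  [17] z  {0,3}  => 3  3->3 ok
  [18] y  {2,4}  => 4  3->4 ok
  [19] y  {2,4}  => 4  4->4 ok

0,0,0,0,0,1,2,2,4,3,4,4,3,3,3,4,3,3,4,4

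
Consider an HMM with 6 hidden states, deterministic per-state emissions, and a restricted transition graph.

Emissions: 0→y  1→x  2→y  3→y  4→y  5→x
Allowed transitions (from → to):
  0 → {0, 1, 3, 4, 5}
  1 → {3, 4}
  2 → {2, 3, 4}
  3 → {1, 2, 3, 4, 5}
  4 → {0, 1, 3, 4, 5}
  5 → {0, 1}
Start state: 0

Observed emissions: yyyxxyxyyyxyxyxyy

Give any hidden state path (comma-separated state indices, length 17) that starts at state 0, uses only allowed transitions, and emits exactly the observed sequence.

  t0 'y' -> {0,2,3,4}, take 0 (start)
  t1 'y' -> {0,2,3,4}, take 0 (0->0 ok)
  t2 'y' -> {0,2,3,4}, take 3 (0->3 ok)
  t3 'x' -> {1,5}, take 5 (3->5 ok)
  t4 'x' -> {1,5}, take 1 (5->1 ok)
  t5 'y' -> {0,2,3,4}, take 4 (1->4 ok)
  t6 'x' -> {1,5}, take 1 (4->1 ok)
  t7 'y' -> {0,2,3,4}, take 3 (1->3 ok)
  t8 'y' -> {0,2,3,4}, take 2 (3->2 ok)
  t9 'y' -> {0,2,3,4}, take 3 (2->3 ok)
  t10 'x' -> {1,5}, take 1 (3->1 ok)
  t11 'y' -> {0,2,3,4}, take 3 (1->3 ok)
  t12 'x' -> {1,5}, take 1 (3->1 ok)
  t13 'y' -> {0,2,3,4}, take 3 (1->3 ok)
  t14 'x' -> {1,5}, take 5 (3->5 ok)
  t15 'y' -> {0,2,3,4}, take 0 (5->0 ok)
  t16 'y' -> {0,2,3,4}, take 0 (0->0 ok)

0,0,3,5,1,4,1,3,2,3,1,3,1,3,5,0,0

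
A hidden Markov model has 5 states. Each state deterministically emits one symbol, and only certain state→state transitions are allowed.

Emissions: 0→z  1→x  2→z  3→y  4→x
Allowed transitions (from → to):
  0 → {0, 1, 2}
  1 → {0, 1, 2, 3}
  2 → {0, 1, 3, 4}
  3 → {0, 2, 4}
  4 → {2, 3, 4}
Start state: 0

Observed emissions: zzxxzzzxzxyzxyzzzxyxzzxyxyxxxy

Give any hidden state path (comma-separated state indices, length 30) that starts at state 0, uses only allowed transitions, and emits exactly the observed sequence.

0,2,4,4,2,0,2,4,2,4,3,2,4,3,0,0,2,4,3,4,2,0,1,3,4,3,4,4,4,3

  t0 'z' -> {0,2}, take 0 (start)
  t1 'z' -> {0,2}, take 2 (0->2 ok)
  t2 'x' -> {1,4}, take 4 (2->4 ok)
  t3 'x' -> {1,4}, take 4 (4->4 ok)
  t4 'z' -> {0,2}, take 2 (4->2 ok)
  t5 'z' -> {0,2}, take 0 (2->0 ok)
  t6 'z' -> {0,2}, take 2 (0->2 ok)
  t7 'x' -> {1,4}, take 4 (2->4 ok)
  t8 'z' -> {0,2}, take 2 (4->2 ok)
  t9 'x' -> {1,4}, take 4 (2->4 ok)
  t10 'y' -> {3}, take 3 (4->3 ok)
  t11 'z' -> {0,2}, take 2 (3->2 ok)
  t12 'x' -> {1,4}, take 4 (2->4 ok)
  t13 'y' -> {3}, take 3 (4->3 ok)
  t14 'z' -> {0,2}, take 0 (3->0 ok)
  t15 'z' -> {0,2}, take 0 (0->0 ok)
  t16 'z' -> {0,2}, take 2 (0->2 ok)
  t17 'x' -> {1,4}, take 4 (2->4 ok)
  t18 'y' -> {3}, take 3 (4->3 ok)
  t19 'x' -> {1,4}, take 4 (3->4 ok)
  t20 'z' -> {0,2}, take 2 (4->2 ok)
  t21 'z' -> {0,2}, take 0 (2->0 ok)
  t22 'x' -> {1,4}, take 1 (0->1 ok)
  t23 'y' -> {3}, take 3 (1->3 ok)
  t24 'x' -> {1,4}, take 4 (3->4 ok)
  t25 'y' -> {3}, take 3 (4->3 ok)
  t26 'x' -> {1,4}, take 4 (3->4 ok)
  t27 'x' -> {1,4}, take 4 (4->4 ok)
  t28 'x' -> {1,4}, take 4 (4->4 ok)
  t29 'y' -> {3}, take 3 (4->3 ok)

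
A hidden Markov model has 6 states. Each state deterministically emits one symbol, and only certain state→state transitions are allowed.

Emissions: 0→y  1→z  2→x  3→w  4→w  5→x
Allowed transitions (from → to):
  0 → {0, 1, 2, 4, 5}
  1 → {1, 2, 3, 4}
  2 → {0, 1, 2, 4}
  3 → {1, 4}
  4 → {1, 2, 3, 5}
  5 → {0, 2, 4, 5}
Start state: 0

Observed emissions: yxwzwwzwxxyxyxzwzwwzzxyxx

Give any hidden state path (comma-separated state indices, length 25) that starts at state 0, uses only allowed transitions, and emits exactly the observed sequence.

0,2,4,1,3,4,1,4,2,2,0,2,0,2,1,3,1,4,3,1,1,2,0,2,2

  [0] y  {0}  => 0  start
  [1] x  {2,5}  => 2  0->2 ok
  [2] w  {3,4}  => 4  2->4 ok
  [3] z  {1}  => 1  4->1 ok
  [4] w  {3,4}  => 3  1->3 ok
  [5] w  {3,4}  => 4  3->4 ok
  [6] z  {1}  => 1  4->1 ok
  [7] w  {3,4}  => 4  1->4 ok
  [8] x  {2,5}  => 2  4->2 ok
  [9] x  {2,5}  => 2  2->2 ok
  [10] y  {0}  => 0  2->0 ok
  [11] x  {2,5}  => 2  0->2 ok
  [12] y  {0}  => 0  2->0 ok
  [13] x  {2,5}  => 2  0->2 ok
  [14] z  {1}  => 1  2->1 ok
  [15] w  {3,4}  => 3  1->3 ok
  [16] z  {1}  => 1  3->1 ok
  [17] w  {3,4}  => 4  1->4 ok
  [18] w  {3,4}  => 3  4->3 ok
  [19] z  {1}  => 1  3->1 ok
  [20] z  {1}  => 1  1->1 ok
  [21] x  {2,5}  => 2  1->2 ok
  [22] y  {0}  => 0  2->0 ok
  [23] x  {2,5}  => 2  0->2 ok
  [24] x  {2,5}  => 2  2->2 ok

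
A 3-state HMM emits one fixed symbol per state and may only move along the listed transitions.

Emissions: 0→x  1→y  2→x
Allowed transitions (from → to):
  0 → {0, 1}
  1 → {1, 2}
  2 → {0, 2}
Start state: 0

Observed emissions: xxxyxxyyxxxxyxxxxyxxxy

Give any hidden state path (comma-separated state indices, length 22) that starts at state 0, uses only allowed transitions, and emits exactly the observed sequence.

  pos 0: x in {0,2}, choose 0; start
  pos 1: x in {0,2}, choose 0; 0->0 ok
  pos 2: x in {0,2}, choose 0; 0->0 ok
  pos 3: y in {1}, choose 1; 0->1 ok
  pos 4: x in {0,2}, choose 2; 1->2 ok
  pos 5: x in {0,2}, choose 0; 2->0 ok
  pos 6: y in {1}, choose 1; 0->1 ok
  pos 7: y in {1}, choose 1; 1->1 ok
  pos 8: x in {0,2}, choose 2; 1->2 ok
  pos 9: x in {0,2}, choose 2; 2->2 ok
  pos 10: x in {0,2}, choose 0; 2->0 ok
  pos 11: x in {0,2}, choose 0; 0->0 ok
  pos 12: y in {1}, choose 1; 0->1 ok
  pos 13: x in {0,2}, choose 2; 1->2 ok
  pos 14: x in {0,2}, choose 2; 2->2 ok
  pos 15: x in {0,2}, choose 2; 2->2 ok
  pos 16: x in {0,2}, choose 0; 2->0 ok
  pos 17: y in {1}, choose 1; 0->1 ok
  pos 18: x in {0,2}, choose 2; 1->2 ok
  pos 19: x in {0,2}, choose 2; 2->2 ok
  pos 20: x in {0,2}, choose 0; 2->0 ok
  pos 21: y in {1}, choose 1; 0->1 ok

0,0,0,1,2,0,1,1,2,2,0,0,1,2,2,2,0,1,2,2,0,1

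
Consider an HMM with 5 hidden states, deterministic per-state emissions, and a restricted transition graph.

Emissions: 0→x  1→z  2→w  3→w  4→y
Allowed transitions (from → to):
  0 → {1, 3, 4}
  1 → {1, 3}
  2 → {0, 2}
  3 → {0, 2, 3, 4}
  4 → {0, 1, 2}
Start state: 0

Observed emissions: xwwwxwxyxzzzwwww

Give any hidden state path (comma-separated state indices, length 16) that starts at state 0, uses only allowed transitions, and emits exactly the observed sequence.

0,3,3,2,0,3,0,4,0,1,1,1,3,3,3,3

  0: obs=x cand={0} pick 0 [start]
  1: obs=w cand={2,3} pick 3 [0->3 ok]
  2: obs=w cand={2,3} pick 3 [3->3 ok]
  3: obs=w cand={2,3} pick 2 [3->2 ok]
  4: obs=x cand={0} pick 0 [2->0 ok]
  5: obs=w cand={2,3} pick 3 [0->3 ok]
  6: obs=x cand={0} pick 0 [3->0 ok]
  7: obs=y cand={4} pick 4 [0->4 ok]
  8: obs=x cand={0} pick 0 [4->0 ok]
  9: obs=z cand={1} pick 1 [0->1 ok]
  10: obs=z cand={1} pick 1 [1->1 ok]
  11: obs=z cand={1} pick 1 [1->1 ok]
  12: obs=w cand={2,3} pick 3 [1->3 ok]
  13: obs=w cand={2,3} pick 3 [3->3 ok]
  14: obs=w cand={2,3} pick 3 [3->3 ok]
  15: obs=w cand={2,3} pick 3 [3->3 ok]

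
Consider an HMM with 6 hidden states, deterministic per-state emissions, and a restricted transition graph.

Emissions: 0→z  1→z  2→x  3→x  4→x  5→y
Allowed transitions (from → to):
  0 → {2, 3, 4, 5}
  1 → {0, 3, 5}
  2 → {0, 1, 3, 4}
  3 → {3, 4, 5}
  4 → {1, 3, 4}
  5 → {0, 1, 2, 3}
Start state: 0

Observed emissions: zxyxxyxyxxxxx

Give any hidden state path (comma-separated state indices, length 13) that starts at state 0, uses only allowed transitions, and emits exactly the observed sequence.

  pos 0: z in {0,1}, choose 0; start
  pos 1: x in {2,3,4}, choose 3; 0->3 ok
  pos 2: y in {5}, choose 5; 3->5 ok
  pos 3: x in {2,3,4}, choose 2; 5->2 ok
  pos 4: x in {2,3,4}, choose 3; 2->3 ok
  pos 5: y in {5}, choose 5; 3->5 ok
  pos 6: x in {2,3,4}, choose 3; 5->3 ok
  pos 7: y in {5}, choose 5; 3->5 ok
  pos 8: x in {2,3,4}, choose 3; 5->3 ok
  pos 9: x in {2,3,4}, choose 4; 3->4 ok
  pos 10: x in {2,3,4}, choose 3; 4->3 ok
  pos 11: x in {2,3,4}, choose 4; 3->4 ok
  pos 12: x in {2,3,4}, choose 3; 4->3 ok

0,3,5,2,3,5,3,5,3,4,3,4,3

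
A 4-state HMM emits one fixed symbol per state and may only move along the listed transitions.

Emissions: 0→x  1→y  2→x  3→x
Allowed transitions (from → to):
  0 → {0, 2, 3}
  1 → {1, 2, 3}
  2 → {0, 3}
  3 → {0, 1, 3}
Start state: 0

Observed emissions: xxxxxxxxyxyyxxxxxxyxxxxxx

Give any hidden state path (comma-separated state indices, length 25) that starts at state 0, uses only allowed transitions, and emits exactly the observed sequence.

  pos 0: x in {0,2,3}, choose 0; start
  pos 1: x in {0,2,3}, choose 3; 0->3 ok
  pos 2: x in {0,2,3}, choose 3; 3->3 ok
  pos 3: x in {0,2,3}, choose 0; 3->0 ok
  pos 4: x in {0,2,3}, choose 2; 0->2 ok
  pos 5: x in {0,2,3}, choose 3; 2->3 ok
  pos 6: x in {0,2,3}, choose 3; 3->3 ok
  pos 7: x in {0,2,3}, choose 3; 3->3 ok
  pos 8: y in {1}, choose 1; 3->1 ok
  pos 9: x in {0,2,3}, choose 3; 1->3 ok
  pos 10: y in {1}, choose 1; 3->1 ok
  pos 11: y in {1}, choose 1; 1->1 ok
  pos 12: x in {0,2,3}, choose 2; 1->2 ok
  pos 13: x in {0,2,3}, choose 0; 2->0 ok
  pos 14: x in {0,2,3}, choose 0; 0->0 ok
  pos 15: x in {0,2,3}, choose 0; 0->0 ok
  pos 16: x in {0,2,3}, choose 2; 0->2 ok
  pos 17: x in {0,2,3}, choose 3; 2->3 ok
  pos 18: y in {1}, choose 1; 3->1 ok
  pos 19: x in {0,2,3}, choose 3; 1->3 ok
  pos 20: x in {0,2,3}, choose 0; 3->0 ok
  pos 21: x in {0,2,3}, choose 3; 0->3 ok
  pos 22: x in {0,2,3}, choose 0; 3->0 ok
  pos 23: x in {0,2,3}, choose 0; 0->0 ok
  pos 24: x in {0,2,3}, choose 2; 0->2 ok

0,3,3,0,2,3,3,3,1,3,1,1,2,0,0,0,2,3,1,3,0,3,0,0,2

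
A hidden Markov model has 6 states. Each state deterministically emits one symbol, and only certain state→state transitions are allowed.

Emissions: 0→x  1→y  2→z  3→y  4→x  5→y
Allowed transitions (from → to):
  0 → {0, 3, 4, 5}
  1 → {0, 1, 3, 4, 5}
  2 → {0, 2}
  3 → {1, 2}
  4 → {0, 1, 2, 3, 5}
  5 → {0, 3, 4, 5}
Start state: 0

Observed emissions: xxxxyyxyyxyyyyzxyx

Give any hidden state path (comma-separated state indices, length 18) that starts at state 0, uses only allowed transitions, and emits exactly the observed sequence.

0,4,0,4,3,1,0,5,5,4,1,5,5,3,2,0,5,4

  0: obs=x cand={0,4} pick 0 [start]
  1: obs=x cand={0,4} pick 4 [0->4 ok]
  2: obs=x cand={0,4} pick 0 [4->0 ok]
  3: obs=x cand={0,4} pick 4 [0->4 ok]
  4: obs=y cand={1,3,5} pick 3 [4->3 ok]
  5: obs=y cand={1,3,5} pick 1 [3->1 ok]
  6: obs=x cand={0,4} pick 0 [1->0 ok]
  7: obs=y cand={1,3,5} pick 5 [0->5 ok]
  8: obs=y cand={1,3,5} pick 5 [5->5 ok]
  9: obs=x cand={0,4} pick 4 [5->4 ok]
  10: obs=y cand={1,3,5} pick 1 [4->1 ok]
  11: obs=y cand={1,3,5} pick 5 [1->5 ok]
  12: obs=y cand={1,3,5} pick 5 [5->5 ok]
  13: obs=y cand={1,3,5} pick 3 [5->3 ok]
  14: obs=z cand={2} pick 2 [3->2 ok]
  15: obs=x cand={0,4} pick 0 [2->0 ok]
  16: obs=y cand={1,3,5} pick 5 [0->5 ok]
  17: obs=x cand={0,4} pick 4 [5->4 ok]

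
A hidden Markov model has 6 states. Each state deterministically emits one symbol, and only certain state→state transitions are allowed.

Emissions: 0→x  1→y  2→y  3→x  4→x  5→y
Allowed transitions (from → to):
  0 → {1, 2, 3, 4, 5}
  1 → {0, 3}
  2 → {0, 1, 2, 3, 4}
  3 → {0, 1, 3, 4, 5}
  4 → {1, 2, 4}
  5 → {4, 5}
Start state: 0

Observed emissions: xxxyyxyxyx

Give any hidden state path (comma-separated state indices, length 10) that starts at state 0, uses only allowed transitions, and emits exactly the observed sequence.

0,3,0,2,1,0,5,4,2,3

  [0] x  {0,3,4}  => 0  start
  [1] x  {0,3,4}  => 3  0->3 ok
  [2] x  {0,3,4}  => 0  3->0 ok
  [3] y  {1,2,5}  => 2  0->2 ok
  [4] y  {1,2,5}  => 1  2->1 ok
  [5] x  {0,3,4}  => 0  1->0 ok
  [6] y  {1,2,5}  => 5  0->5 ok
  [7] x  {0,3,4}  => 4  5->4 ok
  [8] y  {1,2,5}  => 2  4->2 ok
  [9] x  {0,3,4}  => 3  2->3 ok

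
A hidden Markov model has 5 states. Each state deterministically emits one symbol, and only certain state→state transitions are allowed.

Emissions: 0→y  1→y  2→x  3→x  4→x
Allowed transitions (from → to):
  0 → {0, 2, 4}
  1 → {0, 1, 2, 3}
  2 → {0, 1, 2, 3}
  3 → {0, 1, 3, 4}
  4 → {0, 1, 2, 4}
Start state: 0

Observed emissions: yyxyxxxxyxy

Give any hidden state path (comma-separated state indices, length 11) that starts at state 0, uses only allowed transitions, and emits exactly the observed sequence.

0,0,4,0,2,2,3,3,1,3,1

  t0 'y' -> {0,1}, take 0 (start)
  t1 'y' -> {0,1}, take 0 (0->0 ok)
  t2 'x' -> {2,3,4}, take 4 (0->4 ok)
  t3 'y' -> {0,1}, take 0 (4->0 ok)
  t4 'x' -> {2,3,4}, take 2 (0->2 ok)
  t5 'x' -> {2,3,4}, take 2 (2->2 ok)
  t6 'x' -> {2,3,4}, take 3 (2->3 ok)
  t7 'x' -> {2,3,4}, take 3 (3->3 ok)
  t8 'y' -> {0,1}, take 1 (3->1 ok)
  t9 'x' -> {2,3,4}, take 3 (1->3 ok)
  t10 'y' -> {0,1}, take 1 (3->1 ok)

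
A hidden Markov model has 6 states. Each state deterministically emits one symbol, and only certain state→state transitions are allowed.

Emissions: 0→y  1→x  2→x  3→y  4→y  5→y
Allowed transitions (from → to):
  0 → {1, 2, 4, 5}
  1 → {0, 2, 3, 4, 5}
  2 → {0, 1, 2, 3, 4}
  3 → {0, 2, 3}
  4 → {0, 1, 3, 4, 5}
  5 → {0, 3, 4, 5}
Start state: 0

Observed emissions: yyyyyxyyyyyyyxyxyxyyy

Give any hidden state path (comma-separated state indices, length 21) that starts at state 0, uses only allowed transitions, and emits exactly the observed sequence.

  0: obs=y cand={0,3,4,5} pick 0 [start]
  1: obs=y cand={0,3,4,5} pick 5 [0->5 ok]
  2: obs=y cand={0,3,4,5} pick 3 [5->3 ok]
  3: obs=y cand={0,3,4,5} pick 3 [3->3 ok]
  4: obs=y cand={0,3,4,5} pick 0 [3->0 ok]
  5: obs=x cand={1,2} pick 1 [0->1 ok]
  6: obs=y cand={0,3,4,5} pick 4 [1->4 ok]
  7: obs=y cand={0,3,4,5} pick 0 [4->0 ok]
  8: obs=y cand={0,3,4,5} pick 5 [0->5 ok]
  9: obs=y cand={0,3,4,5} pick 5 [5->5 ok]
  10: obs=y cand={0,3,4,5} pick 3 [5->3 ok]
  11: obs=y cand={0,3,4,5} pick 3 [3->3 ok]
  12: obs=y cand={0,3,4,5} pick 0 [3->0 ok]
  13: obs=x cand={1,2} pick 2 [0->2 ok]
  14: obs=y cand={0,3,4,5} pick 0 [2->0 ok]
  15: obs=x cand={1,2} pick 1 [0->1 ok]
  16: obs=y cand={0,3,4,5} pick 4 [1->4 ok]
  17: obs=x cand={1,2} pick 1 [4->1 ok]
  18: obs=y cand={0,3,4,5} pick 5 [1->5 ok]
  19: obs=y cand={0,3,4,5} pick 5 [5->5 ok]
  20: obs=y cand={0,3,4,5} pick 3 [5->3 ok]

0,5,3,3,0,1,4,0,5,5,3,3,0,2,0,1,4,1,5,5,3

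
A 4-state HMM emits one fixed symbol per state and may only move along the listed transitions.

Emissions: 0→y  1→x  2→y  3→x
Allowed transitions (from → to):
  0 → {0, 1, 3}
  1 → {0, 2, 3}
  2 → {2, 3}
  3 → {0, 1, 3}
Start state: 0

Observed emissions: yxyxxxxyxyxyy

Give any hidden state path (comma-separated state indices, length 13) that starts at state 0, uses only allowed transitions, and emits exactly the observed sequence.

  [0] y  {0,2}  => 0  start
  [1] x  {1,3}  => 1  0->1 ok
  [2] y  {0,2}  => 0  1->0 ok
  [3] x  {1,3}  => 3  0->3 ok
  [4] x  {1,3}  => 3  3->3 ok
  [5] x  {1,3}  => 3  3->3 ok
  [6] x  {1,3}  => 3  3->3 ok
  [7] y  {0,2}  => 0  3->0 ok
  [8] x  {1,3}  => 1  0->1 ok
  [9] y  {0,2}  => 2  1->2 ok
  [10] x  {1,3}  => 3  2->3 ok
  [11] y  {0,2}  => 0  3->0 ok
  [12] y  {0,2}  => 0  0->0 ok

0,1,0,3,3,3,3,0,1,2,3,0,0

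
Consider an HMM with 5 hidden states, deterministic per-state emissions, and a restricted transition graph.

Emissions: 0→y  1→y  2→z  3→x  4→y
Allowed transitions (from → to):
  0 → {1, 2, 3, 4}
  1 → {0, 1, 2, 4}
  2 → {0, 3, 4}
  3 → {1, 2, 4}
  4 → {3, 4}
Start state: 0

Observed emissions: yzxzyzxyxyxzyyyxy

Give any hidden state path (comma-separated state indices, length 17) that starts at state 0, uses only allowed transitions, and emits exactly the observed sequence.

  pos 0: y in {0,1,4}, choose 0; start
  pos 1: z in {2}, choose 2; 0->2 ok
  pos 2: x in {3}, choose 3; 2->3 ok
  pos 3: z in {2}, choose 2; 3->2 ok
  pos 4: y in {0,1,4}, choose 0; 2->0 ok
  pos 5: z in {2}, choose 2; 0->2 ok
  pos 6: x in {3}, choose 3; 2->3 ok
  pos 7: y in {0,1,4}, choose 4; 3->4 ok
  pos 8: x in {3}, choose 3; 4->3 ok
  pos 9: y in {0,1,4}, choose 4; 3->4 ok
  pos 10: x in {3}, choose 3; 4->3 ok
  pos 11: z in {2}, choose 2; 3->2 ok
  pos 12: y in {0,1,4}, choose 4; 2->4 ok
  pos 13: y in {0,1,4}, choose 4; 4->4 ok
  pos 14: y in {0,1,4}, choose 4; 4->4 ok
  pos 15: x in {3}, choose 3; 4->3 ok
  pos 16: y in {0,1,4}, choose 1; 3->1 ok

0,2,3,2,0,2,3,4,3,4,3,2,4,4,4,3,1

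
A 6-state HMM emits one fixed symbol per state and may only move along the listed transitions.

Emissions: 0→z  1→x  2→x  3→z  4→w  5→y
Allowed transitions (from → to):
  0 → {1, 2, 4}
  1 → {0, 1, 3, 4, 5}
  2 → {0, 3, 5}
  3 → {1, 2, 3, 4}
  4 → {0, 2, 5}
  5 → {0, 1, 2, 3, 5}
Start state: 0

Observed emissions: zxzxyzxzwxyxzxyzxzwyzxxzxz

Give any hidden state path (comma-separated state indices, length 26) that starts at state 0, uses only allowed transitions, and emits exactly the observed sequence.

  pos 0: z in {0,3}, choose 0; start
  pos 1: x in {1,2}, choose 1; 0->1 ok
  pos 2: z in {0,3}, choose 0; 1->0 ok
  pos 3: x in {1,2}, choose 2; 0->2 ok
  pos 4: y in {5}, choose 5; 2->5 ok
  pos 5: z in {0,3}, choose 3; 5->3 ok
  pos 6: x in {1,2}, choose 2; 3->2 ok
  pos 7: z in {0,3}, choose 3; 2->3 ok
  pos 8: w in {4}, choose 4; 3->4 ok
  pos 9: x in {1,2}, choose 2; 4->2 ok
  pos 10: y in {5}, choose 5; 2->5 ok
  pos 11: x in {1,2}, choose 2; 5->2 ok
  pos 12: z in {0,3}, choose 3; 2->3 ok
  pos 13: x in {1,2}, choose 2; 3->2 ok
  pos 14: y in {5}, choose 5; 2->5 ok
  pos 15: z in {0,3}, choose 0; 5->0 ok
  pos 16: x in {1,2}, choose 1; 0->1 ok
  pos 17: z in {0,3}, choose 0; 1->0 ok
  pos 18: w in {4}, choose 4; 0->4 ok
  pos 19: y in {5}, choose 5; 4->5 ok
  pos 20: z in {0,3}, choose 3; 5->3 ok
  pos 21: x in {1,2}, choose 1; 3->1 ok
  pos 22: x in {1,2}, choose 1; 1->1 ok
  pos 23: z in {0,3}, choose 0; 1->0 ok
  pos 24: x in {1,2}, choose 2; 0->2 ok
  pos 25: z in {0,3}, choose 0; 2->0 ok

0,1,0,2,5,3,2,3,4,2,5,2,3,2,5,0,1,0,4,5,3,1,1,0,2,0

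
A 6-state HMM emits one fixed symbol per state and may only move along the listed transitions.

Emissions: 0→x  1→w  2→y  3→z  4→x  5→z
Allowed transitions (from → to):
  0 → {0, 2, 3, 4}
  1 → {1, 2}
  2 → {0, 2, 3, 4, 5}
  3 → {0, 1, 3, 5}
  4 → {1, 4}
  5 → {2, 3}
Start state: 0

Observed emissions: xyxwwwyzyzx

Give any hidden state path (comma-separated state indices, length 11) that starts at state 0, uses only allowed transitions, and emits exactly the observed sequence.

  pos 0: x in {0,4}, choose 0; start
  pos 1: y in {2}, choose 2; 0->2 ok
  pos 2: x in {0,4}, choose 4; 2->4 ok
  pos 3: w in {1}, choose 1; 4->1 ok
  pos 4: w in {1}, choose 1; 1->1 ok
  pos 5: w in {1}, choose 1; 1->1 ok
  pos 6: y in {2}, choose 2; 1->2 ok
  pos 7: z in {3,5}, choose 5; 2->5 ok
  pos 8: y in {2}, choose 2; 5->2 ok
  pos 9: z in {3,5}, choose 3; 2->3 ok
  pos 10: x in {0,4}, choose 0; 3->0 ok

0,2,4,1,1,1,2,5,2,3,0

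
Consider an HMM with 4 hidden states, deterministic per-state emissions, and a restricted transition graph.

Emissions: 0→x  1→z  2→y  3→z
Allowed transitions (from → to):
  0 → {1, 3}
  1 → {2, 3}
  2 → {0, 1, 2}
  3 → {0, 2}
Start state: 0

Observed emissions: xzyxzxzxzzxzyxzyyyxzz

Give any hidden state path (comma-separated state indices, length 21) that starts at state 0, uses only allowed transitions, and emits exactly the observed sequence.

0,1,2,0,3,0,3,0,1,3,0,1,2,0,3,2,2,2,0,1,3

  pos 0: x in {0}, choose 0; start
  pos 1: z in {1,3}, choose 1; 0->1 ok
  pos 2: y in {2}, choose 2; 1->2 ok
  pos 3: x in {0}, choose 0; 2->0 ok
  pos 4: z in {1,3}, choose 3; 0->3 ok
  pos 5: x in {0}, choose 0; 3->0 ok
  pos 6: z in {1,3}, choose 3; 0->3 ok
  pos 7: x in {0}, choose 0; 3->0 ok
  pos 8: z in {1,3}, choose 1; 0->1 ok
  pos 9: z in {1,3}, choose 3; 1->3 ok
  pos 10: x in {0}, choose 0; 3->0 ok
  pos 11: z in {1,3}, choose 1; 0->1 ok
  pos 12: y in {2}, choose 2; 1->2 ok
  pos 13: x in {0}, choose 0; 2->0 ok
  pos 14: z in {1,3}, choose 3; 0->3 ok
  pos 15: y in {2}, choose 2; 3->2 ok
  pos 16: y in {2}, choose 2; 2->2 ok
  pos 17: y in {2}, choose 2; 2->2 ok
  pos 18: x in {0}, choose 0; 2->0 ok
  pos 19: z in {1,3}, choose 1; 0->1 ok
  pos 20: z in {1,3}, choose 3; 1->3 ok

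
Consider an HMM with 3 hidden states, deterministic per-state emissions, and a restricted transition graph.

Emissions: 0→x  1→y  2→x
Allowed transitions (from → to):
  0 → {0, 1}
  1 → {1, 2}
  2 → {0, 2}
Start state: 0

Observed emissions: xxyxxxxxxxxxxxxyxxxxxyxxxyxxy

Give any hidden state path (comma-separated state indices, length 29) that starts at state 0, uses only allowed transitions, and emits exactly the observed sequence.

0,0,1,2,2,2,2,2,2,2,2,2,2,2,0,1,2,0,0,0,0,1,2,0,0,1,2,0,1

  0: obs=x cand={0,2} pick 0 [start]
  1: obs=x cand={0,2} pick 0 [0->0 ok]
  2: obs=y cand={1} pick 1 [0->1 ok]
  3: obs=x cand={0,2} pick 2 [1->2 ok]
  4: obs=x cand={0,2} pick 2 [2->2 ok]
  5: obs=x cand={0,2} pick 2 [2->2 ok]
  6: obs=x cand={0,2} pick 2 [2->2 ok]
  7: obs=x cand={0,2} pick 2 [2->2 ok]
  8: obs=x cand={0,2} pick 2 [2->2 ok]
  9: obs=x cand={0,2} pick 2 [2->2 ok]
  10: obs=x cand={0,2} pick 2 [2->2 ok]
  11: obs=x cand={0,2} pick 2 [2->2 ok]
  12: obs=x cand={0,2} pick 2 [2->2 ok]
  13: obs=x cand={0,2} pick 2 [2->2 ok]
  14: obs=x cand={0,2} pick 0 [2->0 ok]
  15: obs=y cand={1} pick 1 [0->1 ok]
  16: obs=x cand={0,2} pick 2 [1->2 ok]
  17: obs=x cand={0,2} pick 0 [2->0 ok]
  18: obs=x cand={0,2} pick 0 [0->0 ok]
  19: obs=x cand={0,2} pick 0 [0->0 ok]
  20: obs=x cand={0,2} pick 0 [0->0 ok]
  21: obs=y cand={1} pick 1 [0->1 ok]
  22: obs=x cand={0,2} pick 2 [1->2 ok]
  23: obs=x cand={0,2} pick 0 [2->0 ok]
  24: obs=x cand={0,2} pick 0 [0->0 ok]
  25: obs=y cand={1} pick 1 [0->1 ok]
  26: obs=x cand={0,2} pick 2 [1->2 ok]
  27: obs=x cand={0,2} pick 0 [2->0 ok]
  28: obs=y cand={1} pick 1 [0->1 ok]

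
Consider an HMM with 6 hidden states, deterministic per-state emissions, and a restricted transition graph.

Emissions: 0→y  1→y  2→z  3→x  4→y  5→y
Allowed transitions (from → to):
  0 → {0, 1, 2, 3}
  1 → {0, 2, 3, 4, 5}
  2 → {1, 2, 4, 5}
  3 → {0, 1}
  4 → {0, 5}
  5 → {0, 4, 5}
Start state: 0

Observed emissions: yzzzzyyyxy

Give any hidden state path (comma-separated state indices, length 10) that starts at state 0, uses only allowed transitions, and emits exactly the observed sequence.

0,2,2,2,2,4,0,0,3,0

  [0] y  {0,1,4,5}  => 0  start
  [1] z  {2}  => 2  0->2 ok
  [2] z  {2}  => 2  2->2 ok
  [3] z  {2}  => 2  2->2 ok
  [4] z  {2}  => 2  2->2 ok
  [5] y  {0,1,4,5}  => 4  2->4 ok
  [6] y  {0,1,4,5}  => 0  4->0 ok
  [7] y  {0,1,4,5}  => 0  0->0 ok
  [8] x  {3}  => 3  0->3 ok
  [9] y  {0,1,4,5}  => 0  3->0 ok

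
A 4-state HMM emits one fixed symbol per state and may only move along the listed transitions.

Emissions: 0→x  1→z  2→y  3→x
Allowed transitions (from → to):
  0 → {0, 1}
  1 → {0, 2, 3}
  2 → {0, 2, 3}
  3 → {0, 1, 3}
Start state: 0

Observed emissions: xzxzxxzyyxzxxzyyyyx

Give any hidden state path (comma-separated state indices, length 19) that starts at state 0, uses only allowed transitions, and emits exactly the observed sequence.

0,1,0,1,3,3,1,2,2,3,1,0,0,1,2,2,2,2,3

  [0] x  {0,3}  => 0  start
  [1] z  {1}  => 1  0->1 ok
  [2] x  {0,3}  => 0  1->0 ok
  [3] z  {1}  => 1  0->1 ok
  [4] x  {0,3}  => 3  1->3 ok
  [5] x  {0,3}  => 3  3->3 ok
  [6] z  {1}  => 1  3->1 ok
  [7] y  {2}  => 2  1->2 ok
  [8] y  {2}  => 2  2->2 ok
  [9] x  {0,3}  => 3  2->3 ok
  [10] z  {1}  => 1  3->1 ok
  [11] x  {0,3}  => 0  1->0 ok
  [12] x  {0,3}  => 0  0->0 ok
  [13] z  {1}  => 1  0->1 ok
  [14] y  {2}  => 2  1->2 ok
  [15] y  {2}  => 2  2->2 ok
  [16] y  {2}  => 2  2->2 ok
  [17] y  {2}  => 2  2->2 ok
  [18] x  {0,3}  => 3  2->3 ok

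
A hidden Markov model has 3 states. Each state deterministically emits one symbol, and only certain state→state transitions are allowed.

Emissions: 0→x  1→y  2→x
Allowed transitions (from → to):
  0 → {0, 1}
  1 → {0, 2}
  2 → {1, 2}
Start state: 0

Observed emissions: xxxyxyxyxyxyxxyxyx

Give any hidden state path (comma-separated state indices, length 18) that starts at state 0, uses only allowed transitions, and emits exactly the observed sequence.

  t0 'x' -> {0,2}, take 0 (start)
  t1 'x' -> {0,2}, take 0 (0->0 ok)
  t2 'x' -> {0,2}, take 0 (0->0 ok)
  t3 'y' -> {1}, take 1 (0->1 ok)
  t4 'x' -> {0,2}, take 0 (1->0 ok)
  t5 'y' -> {1}, take 1 (0->1 ok)
  t6 'x' -> {0,2}, take 2 (1->2 ok)
  t7 'y' -> {1}, take 1 (2->1 ok)
  t8 'x' -> {0,2}, take 0 (1->0 ok)
  t9 'y' -> {1}, take 1 (0->1 ok)
  t10 'x' -> {0,2}, take 0 (1->0 ok)
  t11 'y' -> {1}, take 1 (0->1 ok)
  t12 'x' -> {0,2}, take 2 (1->2 ok)
  t13 'x' -> {0,2}, take 2 (2->2 ok)
  t14 'y' -> {1}, take 1 (2->1 ok)
  t15 'x' -> {0,2}, take 2 (1->2 ok)
  t16 'y' -> {1}, take 1 (2->1 ok)
  t17 'x' -> {0,2}, take 0 (1->0 ok)

0,0,0,1,0,1,2,1,0,1,0,1,2,2,1,2,1,0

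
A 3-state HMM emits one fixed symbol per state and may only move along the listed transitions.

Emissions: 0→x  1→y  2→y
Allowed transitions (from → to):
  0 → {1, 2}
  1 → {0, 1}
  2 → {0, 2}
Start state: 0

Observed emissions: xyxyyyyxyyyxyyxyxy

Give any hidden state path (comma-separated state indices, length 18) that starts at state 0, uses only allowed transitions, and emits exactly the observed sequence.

  pos 0: x in {0}, choose 0; start
  pos 1: y in {1,2}, choose 2; 0->2 ok
  pos 2: x in {0}, choose 0; 2->0 ok
  pos 3: y in {1,2}, choose 1; 0->1 ok
  pos 4: y in {1,2}, choose 1; 1->1 ok
  pos 5: y in {1,2}, choose 1; 1->1 ok
  pos 6: y in {1,2}, choose 1; 1->1 ok
  pos 7: x in {0}, choose 0; 1->0 ok
  pos 8: y in {1,2}, choose 2; 0->2 ok
  pos 9: y in {1,2}, choose 2; 2->2 ok
  pos 10: y in {1,2}, choose 2; 2->2 ok
  pos 11: x in {0}, choose 0; 2->0 ok
  pos 12: y in {1,2}, choose 2; 0->2 ok
  pos 13: y in {1,2}, choose 2; 2->2 ok
  pos 14: x in {0}, choose 0; 2->0 ok
  pos 15: y in {1,2}, choose 1; 0->1 ok
  pos 16: x in {0}, choose 0; 1->0 ok
  pos 17: y in {1,2}, choose 2; 0->2 ok

0,2,0,1,1,1,1,0,2,2,2,0,2,2,0,1,0,2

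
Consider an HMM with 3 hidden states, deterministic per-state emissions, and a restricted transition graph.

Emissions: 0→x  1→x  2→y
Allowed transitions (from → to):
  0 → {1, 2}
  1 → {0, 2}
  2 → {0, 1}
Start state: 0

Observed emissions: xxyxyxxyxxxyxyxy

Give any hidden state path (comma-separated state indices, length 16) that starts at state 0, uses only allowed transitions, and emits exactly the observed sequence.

0,1,2,0,2,1,0,2,0,1,0,2,1,2,1,2

  0: obs=x cand={0,1} pick 0 [start]
  1: obs=x cand={0,1} pick 1 [0->1 ok]
  2: obs=y cand={2} pick 2 [1->2 ok]
  3: obs=x cand={0,1} pick 0 [2->0 ok]
  4: obs=y cand={2} pick 2 [0->2 ok]
  5: obs=x cand={0,1} pick 1 [2->1 ok]
  6: obs=x cand={0,1} pick 0 [1->0 ok]
  7: obs=y cand={2} pick 2 [0->2 ok]
  8: obs=x cand={0,1} pick 0 [2->0 ok]
  9: obs=x cand={0,1} pick 1 [0->1 ok]
  10: obs=x cand={0,1} pick 0 [1->0 ok]
  11: obs=y cand={2} pick 2 [0->2 ok]
  12: obs=x cand={0,1} pick 1 [2->1 ok]
  13: obs=y cand={2} pick 2 [1->2 ok]
  14: obs=x cand={0,1} pick 1 [2->1 ok]
  15: obs=y cand={2} pick 2 [1->2 ok]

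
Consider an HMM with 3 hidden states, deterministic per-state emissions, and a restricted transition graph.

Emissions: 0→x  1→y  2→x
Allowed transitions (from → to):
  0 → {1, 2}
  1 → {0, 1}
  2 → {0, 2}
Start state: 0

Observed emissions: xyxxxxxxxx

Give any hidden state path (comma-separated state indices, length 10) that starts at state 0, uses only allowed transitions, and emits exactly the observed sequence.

  pos 0: x in {0,2}, choose 0; start
  pos 1: y in {1}, choose 1; 0->1 ok
  pos 2: x in {0,2}, choose 0; 1->0 ok
  pos 3: x in {0,2}, choose 2; 0->2 ok
  pos 4: x in {0,2}, choose 2; 2->2 ok
  pos 5: x in {0,2}, choose 0; 2->0 ok
  pos 6: x in {0,2}, choose 2; 0->2 ok
  pos 7: x in {0,2}, choose 2; 2->2 ok
  pos 8: x in {0,2}, choose 2; 2->2 ok
  pos 9: x in {0,2}, choose 0; 2->0 ok

0,1,0,2,2,0,2,2,2,0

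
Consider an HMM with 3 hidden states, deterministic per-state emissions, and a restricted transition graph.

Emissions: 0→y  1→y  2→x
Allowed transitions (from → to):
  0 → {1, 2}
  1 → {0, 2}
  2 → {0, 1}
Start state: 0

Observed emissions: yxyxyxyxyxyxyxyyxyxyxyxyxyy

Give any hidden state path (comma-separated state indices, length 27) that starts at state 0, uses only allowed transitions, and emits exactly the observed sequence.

0,2,1,2,0,2,1,2,1,2,1,2,0,2,1,0,2,0,2,0,2,0,2,1,2,0,1

  pos 0: y in {0,1}, choose 0; start
  pos 1: x in {2}, choose 2; 0->2 ok
  pos 2: y in {0,1}, choose 1; 2->1 ok
  pos 3: x in {2}, choose 2; 1->2 ok
  pos 4: y in {0,1}, choose 0; 2->0 ok
  pos 5: x in {2}, choose 2; 0->2 ok
  pos 6: y in {0,1}, choose 1; 2->1 ok
  pos 7: x in {2}, choose 2; 1->2 ok
  pos 8: y in {0,1}, choose 1; 2->1 ok
  pos 9: x in {2}, choose 2; 1->2 ok
  pos 10: y in {0,1}, choose 1; 2->1 ok
  pos 11: x in {2}, choose 2; 1->2 ok
  pos 12: y in {0,1}, choose 0; 2->0 ok
  pos 13: x in {2}, choose 2; 0->2 ok
  pos 14: y in {0,1}, choose 1; 2->1 ok
  pos 15: y in {0,1}, choose 0; 1->0 ok
  pos 16: x in {2}, choose 2; 0->2 ok
  pos 17: y in {0,1}, choose 0; 2->0 ok
  pos 18: x in {2}, choose 2; 0->2 ok
  pos 19: y in {0,1}, choose 0; 2->0 ok
  pos 20: x in {2}, choose 2; 0->2 ok
  pos 21: y in {0,1}, choose 0; 2->0 ok
  pos 22: x in {2}, choose 2; 0->2 ok
  pos 23: y in {0,1}, choose 1; 2->1 ok
  pos 24: x in {2}, choose 2; 1->2 ok
  pos 25: y in {0,1}, choose 0; 2->0 ok
  pos 26: y in {0,1}, choose 1; 0->1 ok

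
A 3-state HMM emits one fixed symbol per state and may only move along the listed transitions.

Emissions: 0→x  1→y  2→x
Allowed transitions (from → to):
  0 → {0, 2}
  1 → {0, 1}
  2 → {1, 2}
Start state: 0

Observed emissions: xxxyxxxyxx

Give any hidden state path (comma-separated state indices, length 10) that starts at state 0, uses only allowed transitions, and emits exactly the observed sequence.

  0: obs=x cand={0,2} pick 0 [start]
  1: obs=x cand={0,2} pick 0 [0->0 ok]
  2: obs=x cand={0,2} pick 2 [0->2 ok]
  3: obs=y cand={1} pick 1 [2->1 ok]
  4: obs=x cand={0,2} pick 0 [1->0 ok]
  5: obs=x cand={0,2} pick 2 [0->2 ok]
  6: obs=x cand={0,2} pick 2 [2->2 ok]
  7: obs=y cand={1} pick 1 [2->1 ok]
  8: obs=x cand={0,2} pick 0 [1->0 ok]
  9: obs=x cand={0,2} pick 0 [0->0 ok]

0,0,2,1,0,2,2,1,0,0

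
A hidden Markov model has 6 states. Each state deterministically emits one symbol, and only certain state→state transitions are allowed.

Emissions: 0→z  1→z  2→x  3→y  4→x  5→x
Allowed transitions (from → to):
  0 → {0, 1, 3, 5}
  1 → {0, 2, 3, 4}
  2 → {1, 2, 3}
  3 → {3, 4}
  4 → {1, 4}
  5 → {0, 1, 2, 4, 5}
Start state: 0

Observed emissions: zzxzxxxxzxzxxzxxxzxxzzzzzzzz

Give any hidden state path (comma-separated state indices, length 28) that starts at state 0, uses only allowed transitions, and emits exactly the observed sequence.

  0: obs=z cand={0,1} pick 0 [start]
  1: obs=z cand={0,1} pick 0 [0->0 ok]
  2: obs=x cand={2,4,5} pick 5 [0->5 ok]
  3: obs=z cand={0,1} pick 0 [5->0 ok]
  4: obs=x cand={2,4,5} pick 5 [0->5 ok]
  5: obs=x cand={2,4,5} pick 4 [5->4 ok]
  6: obs=x cand={2,4,5} pick 4 [4->4 ok]
  7: obs=x cand={2,4,5} pick 4 [4->4 ok]
  8: obs=z cand={0,1} pick 1 [4->1 ok]
  9: obs=x cand={2,4,5} pick 2 [1->2 ok]
  10: obs=z cand={0,1} pick 1 [2->1 ok]
  11: obs=x cand={2,4,5} pick 2 [1->2 ok]
  12: obs=x cand={2,4,5} pick 2 [2->2 ok]
  13: obs=z cand={0,1} pick 1 [2->1 ok]
  14: obs=x cand={2,4,5} pick 2 [1->2 ok]
  15: obs=x cand={2,4,5} pick 2 [2->2 ok]
  16: obs=x cand={2,4,5} pick 2 [2->2 ok]
  17: obs=z cand={0,1} pick 1 [2->1 ok]
  18: obs=x cand={2,4,5} pick 4 [1->4 ok]
  19: obs=x cand={2,4,5} pick 4 [4->4 ok]
  20: obs=z cand={0,1} pick 1 [4->1 ok]
  21: obs=z cand={0,1} pick 0 [1->0 ok]
  22: obs=z cand={0,1} pick 1 [0->1 ok]
  23: obs=z cand={0,1} pick 0 [1->0 ok]
  24: obs=z cand={0,1} pick 0 [0->0 ok]
  25: obs=z cand={0,1} pick 0 [0->0 ok]
  26: obs=z cand={0,1} pick 1 [0->1 ok]
  27: obs=z cand={0,1} pick 0 [1->0 ok]

0,0,5,0,5,4,4,4,1,2,1,2,2,1,2,2,2,1,4,4,1,0,1,0,0,0,1,0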